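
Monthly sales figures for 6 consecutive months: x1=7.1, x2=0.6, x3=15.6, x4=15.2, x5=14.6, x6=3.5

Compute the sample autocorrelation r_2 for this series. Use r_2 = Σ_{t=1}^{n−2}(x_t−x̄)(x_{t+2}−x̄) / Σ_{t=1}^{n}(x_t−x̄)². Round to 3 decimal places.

-0.312

Mean x̄ = (7.1 + 0.6 + 15.6 + 15.2 + 14.6 + 3.5)/6 = 9.4333
Deviations from mean: -2.3333, -8.8333, 6.1667, 5.7667, 5.1667, -5.9333
Σ(x_t−x̄)(x_{t+2}−x̄) = (-14.3889) + (-50.9389) + (31.8611) + (-34.2156) = -67.6822
Denominator Σ(x_t−x̄)² = 216.6533
r_2 = -67.6822 / 216.6533 = -0.312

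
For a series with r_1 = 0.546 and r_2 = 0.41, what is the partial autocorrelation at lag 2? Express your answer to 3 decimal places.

0.159

φ_{22} = (r_2 − r_1²) / (1 − r_1²)
r_1² = (0.546)² = 0.298116
Numerator = 0.41 − 0.2981 = 0.1119; denominator = 1 − 0.2981 = 0.7019
φ_{22} = 0.1119 / 0.7019 = 0.159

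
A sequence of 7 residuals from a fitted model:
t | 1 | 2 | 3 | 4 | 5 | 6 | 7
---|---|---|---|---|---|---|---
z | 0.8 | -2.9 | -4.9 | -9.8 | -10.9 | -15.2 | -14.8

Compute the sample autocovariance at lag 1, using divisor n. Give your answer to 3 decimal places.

18.459

Mean z̄ = (0.8 − 2.9 − 4.9 − 9.8 − 10.9 − 15.2 − 14.8)/7 = -8.2429
Σ_{t=1}^{6}(z_t−z̄)(z_{t+1}−z̄) = 129.2124
γ_1 = 129.2124 / 7 = 18.459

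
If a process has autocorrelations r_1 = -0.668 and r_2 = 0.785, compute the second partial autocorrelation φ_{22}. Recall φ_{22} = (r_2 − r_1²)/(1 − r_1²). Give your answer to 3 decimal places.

φ_{22} = (r_2 − r_1²) / (1 − r_1²)
r_1² = (-0.668)² = 0.446224
Numerator = 0.785 − 0.4462 = 0.3388; denominator = 1 − 0.4462 = 0.5538
φ_{22} = 0.3388 / 0.5538 = 0.612

0.612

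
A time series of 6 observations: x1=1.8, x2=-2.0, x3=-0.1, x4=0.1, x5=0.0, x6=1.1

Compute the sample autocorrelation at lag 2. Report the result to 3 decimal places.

-0.038

Mean x̄ = (1.8 − 2.0 − 0.1 + 0.1 + 0.0 + 1.1)/6 = 0.1500
Deviations from mean: 1.6500, -2.1500, -0.2500, -0.0500, -0.1500, 0.9500
Σ(x_t−x̄)(x_{t+2}−x̄) = (-0.4125) + (0.1075) + (0.0375) + (-0.0475) = -0.3150
Denominator Σ(x_t−x̄)² = 8.3350
r_2 = -0.3150 / 8.3350 = -0.038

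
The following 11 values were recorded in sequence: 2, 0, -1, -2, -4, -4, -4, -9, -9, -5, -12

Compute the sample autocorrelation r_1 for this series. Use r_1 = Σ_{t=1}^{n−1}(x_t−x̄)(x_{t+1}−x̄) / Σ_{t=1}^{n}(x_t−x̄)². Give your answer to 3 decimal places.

0.443

Mean x̄ = (2 + 0 − 1 − 2 − 4 − 4 − 4 − 9 − 9 − 5 − 12)/11 = -4.3636
Numerator Σ_{t=1}^{10}(x_t−x̄)(x_{t+1}−x̄) = 79.1405
Denominator Σ(x_t−x̄)² = 178.5455
r_1 = 79.1405 / 178.5455 = 0.443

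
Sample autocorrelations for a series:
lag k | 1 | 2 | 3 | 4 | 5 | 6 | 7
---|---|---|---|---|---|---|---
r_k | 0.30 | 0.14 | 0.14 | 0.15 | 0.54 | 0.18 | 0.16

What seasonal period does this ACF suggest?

The largest autocorrelation is r_5 = 0.54; the remaining lags stay at or below 0.30. The elevated value at lag 1 (0.30), dropping to 0.14 at lag 2, reflects decaying short-term dependence rather than seasonality.
The dominant spike at lag 5 indicates a seasonal period of 5.

5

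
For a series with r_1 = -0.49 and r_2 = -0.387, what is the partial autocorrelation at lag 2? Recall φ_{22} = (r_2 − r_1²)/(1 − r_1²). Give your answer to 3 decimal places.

-0.825

φ_{22} = (r_2 − r_1²) / (1 − r_1²)
r_1² = (-0.49)² = 0.2401
Numerator = -0.387 − 0.2401 = -0.6271; denominator = 1 − 0.2401 = 0.7599
φ_{22} = -0.6271 / 0.7599 = -0.825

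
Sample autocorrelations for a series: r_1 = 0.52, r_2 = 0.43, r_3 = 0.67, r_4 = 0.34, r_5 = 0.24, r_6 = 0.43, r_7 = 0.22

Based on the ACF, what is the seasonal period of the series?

The largest autocorrelation is r_3 = 0.67; the remaining lags stay at or below 0.52. The elevated value at lag 1 (0.52), dropping to 0.43 at lag 2, reflects decaying short-term dependence rather than seasonality.
The dominant spike at lag 3 indicates a seasonal period of 3.

3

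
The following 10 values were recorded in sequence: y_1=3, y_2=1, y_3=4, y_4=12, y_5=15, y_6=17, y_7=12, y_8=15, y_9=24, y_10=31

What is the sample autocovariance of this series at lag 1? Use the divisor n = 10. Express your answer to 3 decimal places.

Mean ȳ = (3 + 1 + 4 + 12 + 15 + 17 + 12 + 15 + 24 + 31)/10 = 13.4000
Σ_{t=1}^{9}(y_t−ȳ)(y_{t+1}−ȳ) = 458.4400
γ_1 = 458.4400 / 10 = 45.844

45.844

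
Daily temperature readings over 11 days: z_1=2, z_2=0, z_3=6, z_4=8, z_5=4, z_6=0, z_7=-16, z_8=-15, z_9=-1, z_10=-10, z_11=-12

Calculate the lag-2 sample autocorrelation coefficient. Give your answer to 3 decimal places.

0.118

Mean z̄ = (2 + 0 + 6 + 8 + 4 + 0 − 16 − 15 − 1 − 10 − 12)/11 = -3.0909
Numerator Σ_{t=1}^{9}(z_t−z̄)(z_{t+2}−z̄) = 87.6198
Denominator Σ(z_t−z̄)² = 740.9091
r_2 = 87.6198 / 740.9091 = 0.118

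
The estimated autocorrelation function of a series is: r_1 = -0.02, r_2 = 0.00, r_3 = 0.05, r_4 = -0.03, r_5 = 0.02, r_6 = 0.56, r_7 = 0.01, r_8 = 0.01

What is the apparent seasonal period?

The largest autocorrelation is r_6 = 0.56; the remaining lags stay at or below 0.05.
The dominant spike at lag 6 indicates a seasonal period of 6.

6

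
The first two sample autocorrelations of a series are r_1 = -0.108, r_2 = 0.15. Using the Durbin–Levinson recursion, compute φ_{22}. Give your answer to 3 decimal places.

φ_{22} = (r_2 − r_1²) / (1 − r_1²)
r_1² = (-0.108)² = 0.011664
Numerator = 0.15 − 0.0117 = 0.1383; denominator = 1 − 0.0117 = 0.9883
φ_{22} = 0.1383 / 0.9883 = 0.140

0.140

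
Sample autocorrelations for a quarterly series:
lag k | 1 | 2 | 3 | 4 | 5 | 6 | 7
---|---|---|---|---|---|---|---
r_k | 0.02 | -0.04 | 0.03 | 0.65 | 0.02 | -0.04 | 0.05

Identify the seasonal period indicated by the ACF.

The largest autocorrelation is r_4 = 0.65; the remaining lags stay at or below 0.05.
The dominant spike at lag 4 indicates a seasonal period of 4.

4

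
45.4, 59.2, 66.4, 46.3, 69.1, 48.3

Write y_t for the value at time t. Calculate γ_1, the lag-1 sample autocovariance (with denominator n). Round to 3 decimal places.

Mean ȳ = (45.4 + 59.2 + 66.4 + 46.3 + 69.1 + 48.3)/6 = 55.7833
Σ_{t=1}^{5}(y_t−ȳ)(y_{t+1}−ȳ) = -325.8236
γ_1 = -325.8236 / 6 = -54.304

-54.304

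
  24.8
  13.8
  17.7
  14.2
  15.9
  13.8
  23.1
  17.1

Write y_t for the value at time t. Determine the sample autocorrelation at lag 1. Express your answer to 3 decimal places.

-0.317

Mean ȳ = (24.8 + 13.8 + 17.7 + 14.2 + 15.9 + 13.8 + 23.1 + 17.1)/8 = 17.5500
Deviations from mean: 7.2500, -3.7500, 0.1500, -3.3500, -1.6500, -3.7500, 5.5500, -0.4500
Σ(y_t−ȳ)(y_{t+1}−ȳ) = (-27.1875) + (-0.5625) + (-0.5025) + (5.5275) + (6.1875) + (-20.8125) + (-2.4975) = -39.8475
Denominator Σ(y_t−ȳ)² = 125.6600
r_1 = -39.8475 / 125.6600 = -0.317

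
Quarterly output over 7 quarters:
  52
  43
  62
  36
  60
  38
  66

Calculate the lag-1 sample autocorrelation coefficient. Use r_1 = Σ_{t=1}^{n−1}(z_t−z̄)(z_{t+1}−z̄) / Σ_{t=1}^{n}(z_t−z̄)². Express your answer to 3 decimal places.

Mean z̄ = (52 + 43 + 62 + 36 + 60 + 38 + 66)/7 = 51.0000
Deviations from mean: 1.0000, -8.0000, 11.0000, -15.0000, 9.0000, -13.0000, 15.0000
Σ(z_t−z̄)(z_{t+1}−z̄) = (-8.0000) + (-88.0000) + (-165.0000) + (-135.0000) + (-117.0000) + (-195.0000) = -708.0000
Denominator Σ(z_t−z̄)² = 886.0000
r_1 = -708.0000 / 886.0000 = -0.799

-0.799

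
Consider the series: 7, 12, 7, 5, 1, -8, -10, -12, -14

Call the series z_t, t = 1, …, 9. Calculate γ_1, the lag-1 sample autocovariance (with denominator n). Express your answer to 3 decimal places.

Mean z̄ = (7 + 12 + 7 + 5 + 1 − 8 − 10 − 12 − 14)/9 = -1.3333
Σ_{t=1}^{8}(z_t−z̄)(z_{t+1}−z̄) = 559.5556
γ_1 = 559.5556 / 9 = 62.173

62.173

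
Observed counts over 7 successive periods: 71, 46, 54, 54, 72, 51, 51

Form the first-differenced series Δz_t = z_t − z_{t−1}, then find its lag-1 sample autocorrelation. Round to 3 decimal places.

First differences Δz: -25, 8, 0, 18, -21, 0
Mean of differences = -3.3333
Numerator Σ(Δz_t−Δz̄)(Δz_{t+1}−Δz̄) = -572.4444
Denominator Σ(Δz_t−Δz̄)² = 1387.3333
r_1(Δz) = -572.4444 / 1387.3333 = -0.413

-0.413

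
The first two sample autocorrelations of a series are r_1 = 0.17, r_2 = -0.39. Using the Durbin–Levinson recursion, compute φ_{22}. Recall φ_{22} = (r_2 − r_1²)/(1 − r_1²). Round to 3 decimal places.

-0.431

φ_{22} = (r_2 − r_1²) / (1 − r_1²)
r_1² = (0.17)² = 0.0289
Numerator = -0.39 − 0.0289 = -0.4189; denominator = 1 − 0.0289 = 0.9711
φ_{22} = -0.4189 / 0.9711 = -0.431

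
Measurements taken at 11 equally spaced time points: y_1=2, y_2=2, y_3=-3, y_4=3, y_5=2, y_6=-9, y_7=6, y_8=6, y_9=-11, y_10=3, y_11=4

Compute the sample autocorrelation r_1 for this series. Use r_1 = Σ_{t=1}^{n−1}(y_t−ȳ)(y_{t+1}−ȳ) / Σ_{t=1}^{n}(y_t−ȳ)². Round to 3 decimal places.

Mean ȳ = (2 + 2 − 3 + 3 + 2 − 9 + 6 + 6 − 11 + 3 + 4)/11 = 0.4545
Numerator Σ_{t=1}^{10}(y_t−ȳ)(y_{t+1}−ȳ) = -127.7521
Denominator Σ(y_t−ȳ)² = 326.7273
r_1 = -127.7521 / 326.7273 = -0.391

-0.391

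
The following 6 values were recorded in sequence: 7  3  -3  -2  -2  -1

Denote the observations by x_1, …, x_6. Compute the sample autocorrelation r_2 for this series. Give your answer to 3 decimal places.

Mean x̄ = (7 + 3 − 3 − 2 − 2 − 1)/6 = 0.3333
Numerator Σ_{t=1}^{4}(x_t−x̄)(x_{t+2}−x̄) = -17.5556
Denominator Σ(x_t−x̄)² = 75.3333
r_2 = -17.5556 / 75.3333 = -0.233

-0.233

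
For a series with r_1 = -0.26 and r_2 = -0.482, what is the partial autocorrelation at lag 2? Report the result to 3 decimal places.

φ_{22} = (r_2 − r_1²) / (1 − r_1²)
r_1² = (-0.26)² = 0.0676
Numerator = -0.482 − 0.0676 = -0.5496; denominator = 1 − 0.0676 = 0.9324
φ_{22} = -0.5496 / 0.9324 = -0.589

-0.589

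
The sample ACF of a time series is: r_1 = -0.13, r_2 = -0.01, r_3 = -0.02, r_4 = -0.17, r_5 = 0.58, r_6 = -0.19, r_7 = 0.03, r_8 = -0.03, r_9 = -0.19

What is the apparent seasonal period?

The largest autocorrelation is r_5 = 0.58; the remaining lags stay at or below 0.03.
The dominant spike at lag 5 indicates a seasonal period of 5.

5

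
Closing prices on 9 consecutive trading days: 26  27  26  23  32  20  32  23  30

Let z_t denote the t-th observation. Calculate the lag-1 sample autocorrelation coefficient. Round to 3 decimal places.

-0.862

Mean z̄ = (26 + 27 + 26 + 23 + 32 + 20 + 32 + 23 + 30)/9 = 26.5556
Numerator Σ_{t=1}^{8}(z_t−z̄)(z_{t+1}−z̄) = -120.8642
Denominator Σ(z_t−z̄)² = 140.2222
r_1 = -120.8642 / 140.2222 = -0.862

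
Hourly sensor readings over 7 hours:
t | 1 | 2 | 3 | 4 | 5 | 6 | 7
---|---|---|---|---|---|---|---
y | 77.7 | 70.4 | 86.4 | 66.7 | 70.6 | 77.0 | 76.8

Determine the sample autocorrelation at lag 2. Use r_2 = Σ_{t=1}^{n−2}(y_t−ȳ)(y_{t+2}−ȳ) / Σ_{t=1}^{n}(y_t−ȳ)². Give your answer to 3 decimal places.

Mean ȳ = (77.7 + 70.4 + 86.4 + 66.7 + 70.6 + 77.0 + 76.8)/7 = 75.0857
Deviations from mean: 2.6143, -4.6857, 11.3143, -8.3857, -4.4857, 1.9143, 1.7143
Numerator Σ_{t=1}^{5}(y_t−ȳ)(y_{t+2}−ȳ) = -5.6233
Denominator Σ(y_t−ȳ)² = 253.8486
r_2 = -5.6233 / 253.8486 = -0.022

-0.022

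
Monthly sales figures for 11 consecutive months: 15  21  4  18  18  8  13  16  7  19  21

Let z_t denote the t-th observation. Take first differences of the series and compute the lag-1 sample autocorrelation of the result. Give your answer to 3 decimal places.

-0.551

First differences Δz: 6, -17, 14, 0, -10, 5, 3, -9, 12, 2
Mean of differences = 0.6000
Numerator Σ(Δz_t−Δz̄)(Δz_{t+1}−Δz̄) = -485.1600
Denominator Σ(Δz_t−Δz̄)² = 880.4000
r_1(Δz) = -485.1600 / 880.4000 = -0.551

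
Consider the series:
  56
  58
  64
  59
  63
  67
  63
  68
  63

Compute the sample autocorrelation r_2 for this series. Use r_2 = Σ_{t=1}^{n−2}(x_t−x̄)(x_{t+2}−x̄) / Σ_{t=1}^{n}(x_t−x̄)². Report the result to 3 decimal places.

0.131

Mean x̄ = (56 + 58 + 64 + 59 + 63 + 67 + 63 + 68 + 63)/9 = 62.3333
Numerator Σ_{t=1}^{7}(x_t−x̄)(x_{t+2}−x̄) = 16.7778
Denominator Σ(x_t−x̄)² = 128.0000
r_2 = 16.7778 / 128.0000 = 0.131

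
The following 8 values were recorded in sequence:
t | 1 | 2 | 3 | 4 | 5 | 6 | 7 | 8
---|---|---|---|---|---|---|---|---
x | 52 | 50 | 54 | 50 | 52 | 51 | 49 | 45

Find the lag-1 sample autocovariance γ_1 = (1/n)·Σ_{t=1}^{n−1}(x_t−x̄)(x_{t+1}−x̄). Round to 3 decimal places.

0.451

Mean x̄ = (52 + 50 + 54 + 50 + 52 + 51 + 49 + 45)/8 = 50.3750
Deviations: 1.6250, -0.3750, 3.6250, -0.3750, 1.6250, 0.6250, -1.3750, -5.3750
Σ_{t=1}^{7}(x_t−x̄)(x_{t+1}−x̄) = 3.6094
γ_1 = 3.6094 / 8 = 0.451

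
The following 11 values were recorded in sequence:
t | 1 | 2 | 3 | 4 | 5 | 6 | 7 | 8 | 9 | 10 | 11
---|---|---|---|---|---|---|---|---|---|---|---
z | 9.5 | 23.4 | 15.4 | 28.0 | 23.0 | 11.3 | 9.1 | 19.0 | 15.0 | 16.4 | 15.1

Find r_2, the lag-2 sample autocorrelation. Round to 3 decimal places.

-0.083

Mean z̄ = (9.5 + 23.4 + 15.4 + 28.0 + 23.0 + 11.3 + 9.1 + 19.0 + 15.0 + 16.4 + 15.1)/11 = 16.8364
Numerator Σ_{t=1}^{9}(z_t−z̄)(z_{t+2}−z̄) = -30.0590
Denominator Σ(z_t−z̄)² = 363.3455
r_2 = -30.0590 / 363.3455 = -0.083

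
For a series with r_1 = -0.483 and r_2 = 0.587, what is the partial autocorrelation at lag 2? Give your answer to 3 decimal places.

0.461

φ_{22} = (r_2 − r_1²) / (1 − r_1²)
r_1² = (-0.483)² = 0.233289
Numerator = 0.587 − 0.2333 = 0.3537; denominator = 1 − 0.2333 = 0.7667
φ_{22} = 0.3537 / 0.7667 = 0.461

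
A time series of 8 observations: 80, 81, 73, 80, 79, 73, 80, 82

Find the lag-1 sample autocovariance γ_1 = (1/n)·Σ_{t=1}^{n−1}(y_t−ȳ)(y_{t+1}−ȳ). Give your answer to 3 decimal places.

-2.906

Mean ȳ = (80 + 81 + 73 + 80 + 79 + 73 + 80 + 82)/8 = 78.5000
Σ_{t=1}^{7}(y_t−ȳ)(y_{t+1}−ȳ) = -23.2500
γ_1 = -23.2500 / 8 = -2.906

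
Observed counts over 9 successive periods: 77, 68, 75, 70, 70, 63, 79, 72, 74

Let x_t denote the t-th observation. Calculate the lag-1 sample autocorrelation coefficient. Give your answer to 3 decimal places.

-0.411

Mean x̄ = (77 + 68 + 75 + 70 + 70 + 63 + 79 + 72 + 74)/9 = 72.0000
Numerator Σ_{t=1}^{8}(x_t−x̄)(x_{t+1}−x̄) = -79.0000
Denominator Σ(x_t−x̄)² = 192.0000
r_1 = -79.0000 / 192.0000 = -0.411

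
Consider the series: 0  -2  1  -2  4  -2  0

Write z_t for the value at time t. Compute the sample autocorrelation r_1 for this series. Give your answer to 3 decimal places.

Mean z̄ = (0 − 2 + 1 − 2 + 4 − 2 + 0)/7 = -0.1429
Deviations from mean: 0.1429, -1.8571, 1.1429, -1.8571, 4.1429, -1.8571, 0.1429
Σ(z_t−z̄)(z_{t+1}−z̄) = (-0.2653) + (-2.1224) + (-2.1224) + (-7.6939) + (-7.6939) + (-0.2653) = -20.1633
Denominator Σ(z_t−z̄)² = 28.8571
r_1 = -20.1633 / 28.8571 = -0.699

-0.699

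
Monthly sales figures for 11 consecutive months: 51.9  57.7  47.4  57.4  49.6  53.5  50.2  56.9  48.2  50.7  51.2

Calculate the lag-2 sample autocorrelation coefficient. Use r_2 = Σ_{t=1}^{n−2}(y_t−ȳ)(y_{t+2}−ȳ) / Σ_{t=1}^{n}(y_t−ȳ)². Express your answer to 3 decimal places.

0.489

Mean ȳ = (51.9 + 57.7 + 47.4 + 57.4 + 49.6 + 53.5 + 50.2 + 56.9 + 48.2 + 50.7 + 51.2)/11 = 52.2455
Numerator Σ_{t=1}^{9}(y_t−ȳ)(y_{t+2}−ȳ) = 65.6359
Denominator Σ(y_t−ȳ)² = 134.1873
r_2 = 65.6359 / 134.1873 = 0.489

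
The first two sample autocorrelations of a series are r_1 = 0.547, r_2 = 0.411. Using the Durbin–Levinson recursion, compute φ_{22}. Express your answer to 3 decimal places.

0.160

φ_{22} = (r_2 − r_1²) / (1 − r_1²)
r_1² = (0.547)² = 0.299209
Numerator = 0.411 − 0.2992 = 0.1118; denominator = 1 − 0.2992 = 0.7008
φ_{22} = 0.1118 / 0.7008 = 0.160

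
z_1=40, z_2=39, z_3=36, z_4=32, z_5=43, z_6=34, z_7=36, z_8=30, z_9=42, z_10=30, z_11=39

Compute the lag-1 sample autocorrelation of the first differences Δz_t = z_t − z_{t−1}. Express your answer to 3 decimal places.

-0.758

First differences Δz: -1, -3, -4, 11, -9, 2, -6, 12, -12, 9
Mean of differences = -0.1000
Numerator Σ(Δz_t−Δz̄)(Δz_{t+1}−Δz̄) = -482.9100
Denominator Σ(Δz_t−Δz̄)² = 636.9000
r_1(Δz) = -482.9100 / 636.9000 = -0.758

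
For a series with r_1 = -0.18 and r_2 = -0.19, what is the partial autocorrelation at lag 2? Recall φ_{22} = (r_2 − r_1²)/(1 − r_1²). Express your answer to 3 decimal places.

-0.230

φ_{22} = (r_2 − r_1²) / (1 − r_1²)
r_1² = (-0.18)² = 0.0324
Numerator = -0.19 − 0.0324 = -0.2224; denominator = 1 − 0.0324 = 0.9676
φ_{22} = -0.2224 / 0.9676 = -0.230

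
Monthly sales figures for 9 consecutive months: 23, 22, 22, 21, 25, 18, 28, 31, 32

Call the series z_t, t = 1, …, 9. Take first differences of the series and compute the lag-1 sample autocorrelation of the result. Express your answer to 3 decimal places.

-0.482

First differences Δz: -1, 0, -1, 4, -7, 10, 3, 1
Mean of differences = 1.1250
Numerator Σ(Δz_t−Δz̄)(Δz_{t+1}−Δz̄) = -80.3906
Denominator Σ(Δz_t−Δz̄)² = 166.8750
r_1(Δz) = -80.3906 / 166.8750 = -0.482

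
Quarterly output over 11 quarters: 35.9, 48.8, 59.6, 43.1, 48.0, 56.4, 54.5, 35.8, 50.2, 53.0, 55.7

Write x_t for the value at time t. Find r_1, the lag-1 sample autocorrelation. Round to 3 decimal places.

-0.127

Mean x̄ = (35.9 + 48.8 + 59.6 + 43.1 + 48.0 + 56.4 + 54.5 + 35.8 + 50.2 + 53.0 + 55.7)/11 = 49.1818
Numerator Σ_{t=1}^{10}(x_t−x̄)(x_{t+1}−x̄) = -81.2403
Denominator Σ(x_t−x̄)² = 641.0364
r_1 = -81.2403 / 641.0364 = -0.127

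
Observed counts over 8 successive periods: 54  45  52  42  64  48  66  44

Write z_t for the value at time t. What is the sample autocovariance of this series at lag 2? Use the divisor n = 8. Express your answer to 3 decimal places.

Mean z̄ = (54 + 45 + 52 + 42 + 64 + 48 + 66 + 44)/8 = 51.8750
Σ_{t=1}^{6}(z_t−z̄)(z_{t+2}−z̄) = 309.7188
γ_2 = 309.7188 / 8 = 38.715

38.715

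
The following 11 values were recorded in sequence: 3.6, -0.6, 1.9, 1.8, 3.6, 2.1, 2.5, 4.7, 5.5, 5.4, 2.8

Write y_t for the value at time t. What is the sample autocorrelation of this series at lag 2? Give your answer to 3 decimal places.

Mean ȳ = (3.6 − 0.6 + 1.9 + 1.8 + 3.6 + 2.1 + 2.5 + 4.7 + 5.5 + 5.4 + 2.8)/11 = 3.0273
Numerator Σ_{t=1}^{9}(y_t−ȳ)(y_{t+2}−ȳ) = 4.5485
Denominator Σ(y_t−ȳ)² = 32.3218
r_2 = 4.5485 / 32.3218 = 0.141

0.141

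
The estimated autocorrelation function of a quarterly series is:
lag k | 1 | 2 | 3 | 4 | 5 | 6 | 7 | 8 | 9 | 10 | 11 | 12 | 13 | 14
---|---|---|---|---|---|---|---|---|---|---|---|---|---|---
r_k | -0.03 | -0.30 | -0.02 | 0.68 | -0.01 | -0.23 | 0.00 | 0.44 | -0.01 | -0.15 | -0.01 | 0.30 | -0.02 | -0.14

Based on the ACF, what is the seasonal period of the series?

4

The largest autocorrelation is r_4 = 0.68, with weaker echoes at lags 8 (0.44) and 12 (0.30); the remaining lags stay at or below 0.00.
The dominant spike at lag 4 indicates a seasonal period of 4.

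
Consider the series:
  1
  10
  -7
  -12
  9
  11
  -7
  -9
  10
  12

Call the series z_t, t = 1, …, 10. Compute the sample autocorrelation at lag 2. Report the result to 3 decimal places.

-0.766

Mean z̄ = (1 + 10 − 7 − 12 + 9 + 11 − 7 − 9 + 10 + 12)/10 = 1.8000
Numerator Σ_{t=1}^{8}(z_t−z̄)(z_{t+2}−z̄) = -641.4800
Denominator Σ(z_t−z̄)² = 837.6000
r_2 = -641.4800 / 837.6000 = -0.766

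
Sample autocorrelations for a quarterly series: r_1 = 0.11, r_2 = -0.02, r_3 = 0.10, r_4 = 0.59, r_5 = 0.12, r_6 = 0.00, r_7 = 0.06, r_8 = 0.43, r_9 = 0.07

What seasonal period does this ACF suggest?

4

The largest autocorrelation is r_4 = 0.59, with a weaker echo at lag 8 (0.43); the remaining lags stay at or below 0.12.
The dominant spike at lag 4 indicates a seasonal period of 4.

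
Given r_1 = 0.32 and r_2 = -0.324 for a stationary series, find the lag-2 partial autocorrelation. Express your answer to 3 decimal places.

-0.475

φ_{22} = (r_2 − r_1²) / (1 − r_1²)
r_1² = (0.32)² = 0.1024
Numerator = -0.324 − 0.1024 = -0.4264; denominator = 1 − 0.1024 = 0.8976
φ_{22} = -0.4264 / 0.8976 = -0.475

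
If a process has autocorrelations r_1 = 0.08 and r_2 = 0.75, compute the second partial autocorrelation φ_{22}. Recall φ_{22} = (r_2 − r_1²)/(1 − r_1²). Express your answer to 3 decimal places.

0.748

φ_{22} = (r_2 − r_1²) / (1 − r_1²)
r_1² = (0.08)² = 0.0064
Numerator = 0.75 − 0.0064 = 0.7436; denominator = 1 − 0.0064 = 0.9936
φ_{22} = 0.7436 / 0.9936 = 0.748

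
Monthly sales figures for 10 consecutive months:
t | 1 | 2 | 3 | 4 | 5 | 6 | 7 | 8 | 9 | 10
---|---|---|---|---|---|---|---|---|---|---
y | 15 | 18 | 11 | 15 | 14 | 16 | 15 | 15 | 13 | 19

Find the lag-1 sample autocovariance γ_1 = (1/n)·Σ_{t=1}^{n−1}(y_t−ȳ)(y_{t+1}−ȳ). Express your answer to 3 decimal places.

Mean ȳ = (15 + 18 + 11 + 15 + 14 + 16 + 15 + 15 + 13 + 19)/10 = 15.1000
Σ_{t=1}^{9}(y_t−ȳ)(y_{t+1}−ȳ) = -20.7100
γ_1 = -20.7100 / 10 = -2.071

-2.071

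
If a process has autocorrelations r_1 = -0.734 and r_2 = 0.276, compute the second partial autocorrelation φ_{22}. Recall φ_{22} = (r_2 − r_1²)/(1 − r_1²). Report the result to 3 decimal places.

φ_{22} = (r_2 − r_1²) / (1 − r_1²)
r_1² = (-0.734)² = 0.538756
Numerator = 0.276 − 0.5388 = -0.2628; denominator = 1 − 0.5388 = 0.4612
φ_{22} = -0.2628 / 0.4612 = -0.570

-0.570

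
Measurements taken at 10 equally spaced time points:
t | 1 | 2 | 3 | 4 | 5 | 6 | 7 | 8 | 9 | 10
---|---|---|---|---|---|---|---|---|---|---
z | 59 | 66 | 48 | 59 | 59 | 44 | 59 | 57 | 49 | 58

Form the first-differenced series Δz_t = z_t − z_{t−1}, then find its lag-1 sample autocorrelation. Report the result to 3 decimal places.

-0.583

First differences Δz: 7, -18, 11, 0, -15, 15, -2, -8, 9
Mean of differences = -0.1111
Numerator Σ(Δz_t−Δz̄)(Δz_{t+1}−Δz̄) = -636.9012
Denominator Σ(Δz_t−Δz̄)² = 1092.8889
r_1(Δz) = -636.9012 / 1092.8889 = -0.583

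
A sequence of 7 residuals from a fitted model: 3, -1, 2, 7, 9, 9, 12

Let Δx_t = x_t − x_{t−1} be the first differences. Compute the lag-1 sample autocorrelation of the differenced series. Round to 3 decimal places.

-0.086

First differences Δx: -4, 3, 5, 2, 0, 3
Mean of differences = 1.5000
Numerator Σ(Δx_t−Δx̄)(Δx_{t+1}−Δx̄) = -4.2500
Denominator Σ(Δx_t−Δx̄)² = 49.5000
r_1(Δx) = -4.2500 / 49.5000 = -0.086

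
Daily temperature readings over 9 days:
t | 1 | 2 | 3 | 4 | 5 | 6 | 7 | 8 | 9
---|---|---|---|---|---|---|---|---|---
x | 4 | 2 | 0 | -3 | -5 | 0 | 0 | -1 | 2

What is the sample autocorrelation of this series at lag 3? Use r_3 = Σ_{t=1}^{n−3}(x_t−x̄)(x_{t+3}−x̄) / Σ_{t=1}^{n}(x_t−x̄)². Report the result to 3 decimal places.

-0.304

Mean x̄ = (4 + 2 + 0 − 3 − 5 + 0 + 0 − 1 + 2)/9 = -0.1111
Σ(x_t−x̄)(x_{t+3}−x̄) = (-11.8765) + (-10.3210) + (0.0123) + (-0.3210) + (4.3457) + (0.2346) = -17.9259
Denominator Σ(x_t−x̄)² = 58.8889
r_3 = -17.9259 / 58.8889 = -0.304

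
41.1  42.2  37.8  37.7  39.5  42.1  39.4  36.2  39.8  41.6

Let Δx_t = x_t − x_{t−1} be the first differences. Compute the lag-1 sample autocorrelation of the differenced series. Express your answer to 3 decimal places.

-0.050

First differences Δx: 1.1, -4.4, -0.1, 1.8, 2.6, -2.7, -3.2, 3.6, 1.8
Mean of differences = 0.0556
Numerator Σ(Δx_t−Δx̄)(Δx_{t+1}−Δx̄) = -3.1898
Denominator Σ(Δx_t−Δx̄)² = 64.2822
r_1(Δx) = -3.1898 / 64.2822 = -0.050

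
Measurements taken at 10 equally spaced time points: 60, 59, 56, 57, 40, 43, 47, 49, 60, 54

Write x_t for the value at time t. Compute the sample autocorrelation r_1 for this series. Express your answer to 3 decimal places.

0.431

Mean x̄ = (60 + 59 + 56 + 57 + 40 + 43 + 47 + 49 + 60 + 54)/10 = 52.5000
Numerator Σ_{t=1}^{9}(x_t−x̄)(x_{t+1}−x̄) = 206.2500
Denominator Σ(x_t−x̄)² = 478.5000
r_1 = 206.2500 / 478.5000 = 0.431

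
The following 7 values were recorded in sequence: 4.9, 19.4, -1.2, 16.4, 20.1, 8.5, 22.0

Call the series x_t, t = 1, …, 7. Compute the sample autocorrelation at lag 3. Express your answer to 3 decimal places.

Mean x̄ = (4.9 + 19.4 − 1.2 + 16.4 + 20.1 + 8.5 + 22.0)/7 = 12.8714
Deviations from mean: -7.9714, 6.5286, -14.0714, 3.5286, 7.2286, -4.3714, 9.1286
Σ(x_t−x̄)(x_{t+3}−x̄) = (-28.1278) + (47.1922) + (61.5122) + (32.2108) = 112.7876
Denominator Σ(x_t−x̄)² = 471.3143
r_3 = 112.7876 / 471.3143 = 0.239

0.239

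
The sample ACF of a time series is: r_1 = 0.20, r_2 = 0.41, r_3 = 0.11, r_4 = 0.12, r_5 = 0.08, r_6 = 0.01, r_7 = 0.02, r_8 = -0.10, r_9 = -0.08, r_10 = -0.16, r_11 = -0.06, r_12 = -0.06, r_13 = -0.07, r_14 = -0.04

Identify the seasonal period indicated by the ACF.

The largest autocorrelation is r_2 = 0.41; the remaining lags stay at or below 0.20.
The dominant spike at lag 2 indicates a seasonal period of 2.

2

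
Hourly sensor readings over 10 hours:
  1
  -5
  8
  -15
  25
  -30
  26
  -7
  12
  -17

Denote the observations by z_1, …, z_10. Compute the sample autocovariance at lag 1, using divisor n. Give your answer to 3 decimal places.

Mean z̄ = (1 − 5 + 8 − 15 + 25 − 30 + 26 − 7 + 12 − 17)/10 = -0.2000
Σ_{t=1}^{9}(z_t−z̄)(z_{t+1}−z̄) = -2537.2400
γ_1 = -2537.2400 / 10 = -253.724

-253.724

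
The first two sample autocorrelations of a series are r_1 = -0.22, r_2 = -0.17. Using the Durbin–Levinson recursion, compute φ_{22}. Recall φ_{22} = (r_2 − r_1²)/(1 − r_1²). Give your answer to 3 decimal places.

-0.230

φ_{22} = (r_2 − r_1²) / (1 − r_1²)
r_1² = (-0.22)² = 0.0484
Numerator = -0.17 − 0.0484 = -0.2184; denominator = 1 − 0.0484 = 0.9516
φ_{22} = -0.2184 / 0.9516 = -0.230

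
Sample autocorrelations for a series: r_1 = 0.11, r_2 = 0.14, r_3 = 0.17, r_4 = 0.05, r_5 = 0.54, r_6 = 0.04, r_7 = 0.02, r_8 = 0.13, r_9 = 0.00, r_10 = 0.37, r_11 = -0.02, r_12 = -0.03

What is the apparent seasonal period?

5

The largest autocorrelation is r_5 = 0.54, with a weaker echo at lag 10 (0.37); the remaining lags stay at or below 0.17.
The dominant spike at lag 5 indicates a seasonal period of 5.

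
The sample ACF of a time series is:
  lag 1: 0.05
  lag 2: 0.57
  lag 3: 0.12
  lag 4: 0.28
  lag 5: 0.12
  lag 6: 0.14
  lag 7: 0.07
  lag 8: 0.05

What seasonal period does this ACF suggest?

2

The largest autocorrelation is r_2 = 0.57, with a weaker echo at lag 4 (0.28); the remaining lags stay at or below 0.14.
The dominant spike at lag 2 indicates a seasonal period of 2.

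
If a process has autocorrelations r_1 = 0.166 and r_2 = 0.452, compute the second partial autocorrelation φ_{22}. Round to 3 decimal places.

0.436

φ_{22} = (r_2 − r_1²) / (1 − r_1²)
r_1² = (0.166)² = 0.027556
Numerator = 0.452 − 0.0276 = 0.4244; denominator = 1 − 0.0276 = 0.9724
φ_{22} = 0.4244 / 0.9724 = 0.436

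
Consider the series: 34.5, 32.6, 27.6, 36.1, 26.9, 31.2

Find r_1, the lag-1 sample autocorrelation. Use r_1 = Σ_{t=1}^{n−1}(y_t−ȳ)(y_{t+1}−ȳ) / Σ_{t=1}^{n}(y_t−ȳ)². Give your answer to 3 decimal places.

-0.571

Mean ȳ = (34.5 + 32.6 + 27.6 + 36.1 + 26.9 + 31.2)/6 = 31.4833
Deviations from mean: 3.0167, 1.1167, -3.8833, 4.6167, -4.5833, -0.2833
Numerator Σ_{t=1}^{5}(y_t−ȳ)(y_{t+1}−ȳ) = -38.7569
Denominator Σ(y_t−ȳ)² = 67.8283
r_1 = -38.7569 / 67.8283 = -0.571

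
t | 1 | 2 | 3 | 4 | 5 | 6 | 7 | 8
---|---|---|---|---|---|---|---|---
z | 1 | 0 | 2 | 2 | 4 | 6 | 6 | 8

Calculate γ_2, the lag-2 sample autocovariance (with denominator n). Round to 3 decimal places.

2.121

Mean z̄ = (1 + 0 + 2 + 2 + 4 + 6 + 6 + 8)/8 = 3.6250
Σ_{t=1}^{6}(z_t−z̄)(z_{t+2}−z̄) = 16.9688
γ_2 = 16.9688 / 8 = 2.121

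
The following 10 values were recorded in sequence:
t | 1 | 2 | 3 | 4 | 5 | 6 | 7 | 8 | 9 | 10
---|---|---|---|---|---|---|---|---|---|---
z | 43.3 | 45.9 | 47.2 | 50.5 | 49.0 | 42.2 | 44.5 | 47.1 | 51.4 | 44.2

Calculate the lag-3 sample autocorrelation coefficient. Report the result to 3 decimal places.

-0.471

Mean z̄ = (43.3 + 45.9 + 47.2 + 50.5 + 49.0 + 42.2 + 44.5 + 47.1 + 51.4 + 44.2)/10 = 46.5300
Σ(z_t−z̄)(z_{t+3}−z̄) = (-12.8231) + (-1.5561) + (-2.9011) + (-8.0591) + (1.4079) + (-21.0871) + (4.7299) = -40.2887
Denominator Σ(z_t−z̄)² = 85.4810
r_3 = -40.2887 / 85.4810 = -0.471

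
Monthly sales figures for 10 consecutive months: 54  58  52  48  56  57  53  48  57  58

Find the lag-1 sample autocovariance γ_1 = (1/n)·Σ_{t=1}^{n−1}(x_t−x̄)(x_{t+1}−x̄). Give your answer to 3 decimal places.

-0.471

Mean x̄ = (54 + 58 + 52 + 48 + 56 + 57 + 53 + 48 + 57 + 58)/10 = 54.1000
Σ_{t=1}^{9}(x_t−x̄)(x_{t+1}−x̄) = -4.7100
γ_1 = -4.7100 / 10 = -0.471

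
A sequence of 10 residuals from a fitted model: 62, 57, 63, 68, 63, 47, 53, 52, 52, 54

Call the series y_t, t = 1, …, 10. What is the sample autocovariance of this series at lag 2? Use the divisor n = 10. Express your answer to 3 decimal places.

Mean ȳ = (62 + 57 + 63 + 68 + 63 + 47 + 53 + 52 + 52 + 54)/10 = 57.1000
Σ_{t=1}^{8}(y_t−ȳ)(y_{t+2}−ȳ) = 16.5800
γ_2 = 16.5800 / 10 = 1.658

1.658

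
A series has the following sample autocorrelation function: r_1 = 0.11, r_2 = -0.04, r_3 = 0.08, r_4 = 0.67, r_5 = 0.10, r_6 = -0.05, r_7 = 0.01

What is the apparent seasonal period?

4

The largest autocorrelation is r_4 = 0.67; the remaining lags stay at or below 0.11.
The dominant spike at lag 4 indicates a seasonal period of 4.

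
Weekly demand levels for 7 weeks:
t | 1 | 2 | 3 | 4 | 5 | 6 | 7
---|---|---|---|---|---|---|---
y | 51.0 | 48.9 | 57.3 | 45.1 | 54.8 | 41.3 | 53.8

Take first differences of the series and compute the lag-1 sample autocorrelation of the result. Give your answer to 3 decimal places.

First differences Δy: -2.1, 8.4, -12.2, 9.7, -13.5, 12.5
Mean of differences = 0.4667
Numerator Σ(Δy_t−Δȳ)(Δy_{t+1}−Δȳ) = -534.8311
Denominator Σ(Δy_t−Δȳ)² = 655.0933
r_1(Δy) = -534.8311 / 655.0933 = -0.816

-0.816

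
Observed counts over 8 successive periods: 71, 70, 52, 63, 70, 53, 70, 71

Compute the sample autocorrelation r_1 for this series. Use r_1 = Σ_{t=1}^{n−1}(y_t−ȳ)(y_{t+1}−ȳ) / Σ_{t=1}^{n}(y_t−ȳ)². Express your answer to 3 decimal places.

Mean ȳ = (71 + 70 + 52 + 63 + 70 + 53 + 70 + 71)/8 = 65.0000
Deviations from mean: 6.0000, 5.0000, -13.0000, -2.0000, 5.0000, -12.0000, 5.0000, 6.0000
Σ(y_t−ȳ)(y_{t+1}−ȳ) = (30.0000) + (-65.0000) + (26.0000) + (-10.0000) + (-60.0000) + (-60.0000) + (30.0000) = -109.0000
Denominator Σ(y_t−ȳ)² = 464.0000
r_1 = -109.0000 / 464.0000 = -0.235

-0.235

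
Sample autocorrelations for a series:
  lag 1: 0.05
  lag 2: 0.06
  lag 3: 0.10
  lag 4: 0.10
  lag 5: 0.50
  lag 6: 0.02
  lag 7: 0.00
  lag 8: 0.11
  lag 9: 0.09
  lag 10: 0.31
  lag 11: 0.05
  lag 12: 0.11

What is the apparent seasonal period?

5

The largest autocorrelation is r_5 = 0.50, with a weaker echo at lag 10 (0.31); the remaining lags stay at or below 0.11.
The dominant spike at lag 5 indicates a seasonal period of 5.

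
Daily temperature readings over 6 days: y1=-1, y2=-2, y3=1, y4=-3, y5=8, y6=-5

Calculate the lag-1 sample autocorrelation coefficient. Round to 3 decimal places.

Mean ȳ = (-1 − 2 + 1 − 3 + 8 − 5)/6 = -0.3333
Deviations from mean: -0.6667, -1.6667, 1.3333, -2.6667, 8.3333, -4.6667
Numerator Σ_{t=1}^{5}(y_t−ȳ)(y_{t+1}−ȳ) = -65.7778
Denominator Σ(y_t−ȳ)² = 103.3333
r_1 = -65.7778 / 103.3333 = -0.637

-0.637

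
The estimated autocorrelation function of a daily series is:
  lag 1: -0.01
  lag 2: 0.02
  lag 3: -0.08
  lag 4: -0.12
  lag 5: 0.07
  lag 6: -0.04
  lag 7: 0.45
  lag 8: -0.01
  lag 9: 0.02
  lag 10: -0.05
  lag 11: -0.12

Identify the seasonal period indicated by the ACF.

The largest autocorrelation is r_7 = 0.45; the remaining lags stay at or below 0.07.
The dominant spike at lag 7 indicates a seasonal period of 7.

7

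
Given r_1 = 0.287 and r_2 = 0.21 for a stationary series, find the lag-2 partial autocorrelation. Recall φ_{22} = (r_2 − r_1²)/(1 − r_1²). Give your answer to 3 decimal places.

φ_{22} = (r_2 − r_1²) / (1 − r_1²)
r_1² = (0.287)² = 0.082369
Numerator = 0.21 − 0.0824 = 0.1276; denominator = 1 − 0.0824 = 0.9176
φ_{22} = 0.1276 / 0.9176 = 0.139

0.139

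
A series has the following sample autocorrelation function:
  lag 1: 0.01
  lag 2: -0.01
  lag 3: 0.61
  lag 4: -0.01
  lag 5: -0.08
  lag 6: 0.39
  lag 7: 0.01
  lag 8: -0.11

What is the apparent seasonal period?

The largest autocorrelation is r_3 = 0.61, with a weaker echo at lag 6 (0.39); the remaining lags stay at or below 0.01.
The dominant spike at lag 3 indicates a seasonal period of 3.

3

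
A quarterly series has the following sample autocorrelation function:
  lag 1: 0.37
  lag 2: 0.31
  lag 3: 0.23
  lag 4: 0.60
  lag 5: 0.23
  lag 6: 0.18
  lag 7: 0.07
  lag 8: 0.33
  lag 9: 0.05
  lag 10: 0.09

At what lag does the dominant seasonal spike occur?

4

The largest autocorrelation is r_4 = 0.60; the remaining lags stay at or below 0.37. The elevated value at lag 1 (0.37), dropping to 0.31 at lag 2, reflects decaying short-term dependence rather than seasonality.
The dominant spike at lag 4 indicates a seasonal period of 4.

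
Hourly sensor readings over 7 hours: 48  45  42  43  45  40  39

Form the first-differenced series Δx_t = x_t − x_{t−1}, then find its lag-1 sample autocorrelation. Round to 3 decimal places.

First differences Δx: -3, -3, 1, 2, -5, -1
Mean of differences = -1.5000
Numerator Σ(Δx_t−Δx̄)(Δx_{t+1}−Δx̄) = -6.7500
Denominator Σ(Δx_t−Δx̄)² = 35.5000
r_1(Δx) = -6.7500 / 35.5000 = -0.190

-0.190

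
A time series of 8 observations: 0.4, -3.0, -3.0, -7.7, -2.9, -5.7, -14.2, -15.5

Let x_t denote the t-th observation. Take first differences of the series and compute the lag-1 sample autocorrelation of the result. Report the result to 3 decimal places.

-0.310

First differences Δx: -3.4, 0.0, -4.7, 4.8, -2.8, -8.5, -1.3
Mean of differences = -2.2714
Numerator Σ(Δx_t−Δx̄)(Δx_{t+1}−Δx̄) = -31.7494
Denominator Σ(Δx_t−Δx̄)² = 102.3543
r_1(Δx) = -31.7494 / 102.3543 = -0.310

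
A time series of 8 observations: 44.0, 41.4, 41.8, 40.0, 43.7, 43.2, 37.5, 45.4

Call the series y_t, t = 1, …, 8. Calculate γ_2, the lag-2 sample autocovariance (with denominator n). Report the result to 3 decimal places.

Mean ȳ = (44.0 + 41.4 + 41.8 + 40.0 + 43.7 + 43.2 + 37.5 + 45.4)/8 = 42.1250
Σ_{t=1}^{6}(y_t−ȳ)(y_{t+2}−ȳ) = -5.6288
γ_2 = -5.6288 / 8 = -0.704

-0.704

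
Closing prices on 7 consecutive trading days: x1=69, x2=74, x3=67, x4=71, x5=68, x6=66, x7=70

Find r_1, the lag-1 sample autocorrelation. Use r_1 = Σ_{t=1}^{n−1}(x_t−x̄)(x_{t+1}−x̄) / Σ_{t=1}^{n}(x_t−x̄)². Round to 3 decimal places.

-0.377

Mean x̄ = (69 + 74 + 67 + 71 + 68 + 66 + 70)/7 = 69.2857
Σ(x_t−x̄)(x_{t+1}−x̄) = (-1.3469) + (-10.7755) + (-3.9184) + (-2.2041) + (4.2245) + (-2.3469) = -16.3673
Denominator Σ(x_t−x̄)² = 43.4286
r_1 = -16.3673 / 43.4286 = -0.377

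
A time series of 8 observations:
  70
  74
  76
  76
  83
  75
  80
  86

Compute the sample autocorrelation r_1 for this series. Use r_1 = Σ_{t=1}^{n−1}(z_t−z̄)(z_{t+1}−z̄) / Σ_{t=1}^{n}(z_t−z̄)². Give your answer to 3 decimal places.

0.142

Mean z̄ = (70 + 74 + 76 + 76 + 83 + 75 + 80 + 86)/8 = 77.5000
Deviations from mean: -7.5000, -3.5000, -1.5000, -1.5000, 5.5000, -2.5000, 2.5000, 8.5000
Σ(z_t−z̄)(z_{t+1}−z̄) = (26.2500) + (5.2500) + (2.2500) + (-8.2500) + (-13.7500) + (-6.2500) + (21.2500) = 26.7500
Denominator Σ(z_t−z̄)² = 188.0000
r_1 = 26.7500 / 188.0000 = 0.142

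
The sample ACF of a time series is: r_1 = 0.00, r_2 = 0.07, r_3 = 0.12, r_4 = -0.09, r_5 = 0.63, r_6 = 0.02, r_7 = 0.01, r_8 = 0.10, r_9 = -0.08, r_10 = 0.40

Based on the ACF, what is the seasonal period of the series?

5

The largest autocorrelation is r_5 = 0.63, with a weaker echo at lag 10 (0.40); the remaining lags stay at or below 0.12.
The dominant spike at lag 5 indicates a seasonal period of 5.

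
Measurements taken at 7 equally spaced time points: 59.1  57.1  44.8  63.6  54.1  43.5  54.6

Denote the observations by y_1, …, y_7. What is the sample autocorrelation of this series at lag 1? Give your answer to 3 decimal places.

Mean ȳ = (59.1 + 57.1 + 44.8 + 63.6 + 54.1 + 43.5 + 54.6)/7 = 53.8286
Deviations from mean: 5.2714, 3.2714, -9.0286, 9.7714, 0.2714, -10.3286, 0.7714
Numerator Σ_{t=1}^{6}(y_t−ȳ)(y_{t+1}−ȳ) = -108.6322
Denominator Σ(y_t−ȳ)² = 322.8343
r_1 = -108.6322 / 322.8343 = -0.336

-0.336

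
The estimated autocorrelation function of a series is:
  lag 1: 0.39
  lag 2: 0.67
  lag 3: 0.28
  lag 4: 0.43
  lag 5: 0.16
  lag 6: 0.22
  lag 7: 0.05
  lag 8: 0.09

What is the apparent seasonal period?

2

The largest autocorrelation is r_2 = 0.67, with a weaker echo at lag 4 (0.43); the remaining lags stay at or below 0.39.
The dominant spike at lag 2 indicates a seasonal period of 2.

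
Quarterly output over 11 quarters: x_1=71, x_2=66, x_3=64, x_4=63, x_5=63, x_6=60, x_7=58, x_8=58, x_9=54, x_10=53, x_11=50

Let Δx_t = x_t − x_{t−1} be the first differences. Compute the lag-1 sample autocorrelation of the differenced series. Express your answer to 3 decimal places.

-0.269

First differences Δx: -5, -2, -1, 0, -3, -2, 0, -4, -1, -3
Mean of differences = -2.1000
Numerator Σ(Δx_t−Δx̄)(Δx_{t+1}−Δx̄) = -6.7100
Denominator Σ(Δx_t−Δx̄)² = 24.9000
r_1(Δx) = -6.7100 / 24.9000 = -0.269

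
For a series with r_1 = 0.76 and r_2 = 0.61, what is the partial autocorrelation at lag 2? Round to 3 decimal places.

φ_{22} = (r_2 − r_1²) / (1 − r_1²)
r_1² = (0.76)² = 0.5776
Numerator = 0.61 − 0.5776 = 0.0324; denominator = 1 − 0.5776 = 0.4224
φ_{22} = 0.0324 / 0.4224 = 0.077

0.077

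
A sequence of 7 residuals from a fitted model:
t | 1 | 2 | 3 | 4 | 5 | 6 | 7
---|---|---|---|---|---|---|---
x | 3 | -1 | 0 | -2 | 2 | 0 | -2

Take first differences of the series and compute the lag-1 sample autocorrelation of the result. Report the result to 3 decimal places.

-0.437

First differences Δx: -4, 1, -2, 4, -2, -2
Mean of differences = -0.8333
Numerator Σ(Δx_t−Δx̄)(Δx_{t+1}−Δx̄) = -17.8611
Denominator Σ(Δx_t−Δx̄)² = 40.8333
r_1(Δx) = -17.8611 / 40.8333 = -0.437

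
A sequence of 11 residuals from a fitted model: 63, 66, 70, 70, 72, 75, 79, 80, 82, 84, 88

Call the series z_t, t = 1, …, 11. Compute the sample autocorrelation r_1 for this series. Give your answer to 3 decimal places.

0.686

Mean z̄ = (63 + 66 + 70 + 70 + 72 + 75 + 79 + 80 + 82 + 84 + 88)/11 = 75.3636
Numerator Σ_{t=1}^{10}(z_t−z̄)(z_{t+1}−z̄) = 426.7769
Denominator Σ(z_t−z̄)² = 622.5455
r_1 = 426.7769 / 622.5455 = 0.686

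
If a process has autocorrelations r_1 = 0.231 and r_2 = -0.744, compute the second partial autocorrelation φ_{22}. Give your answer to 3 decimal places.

φ_{22} = (r_2 − r_1²) / (1 − r_1²)
r_1² = (0.231)² = 0.053361
Numerator = -0.744 − 0.0534 = -0.7974; denominator = 1 − 0.0534 = 0.9466
φ_{22} = -0.7974 / 0.9466 = -0.842

-0.842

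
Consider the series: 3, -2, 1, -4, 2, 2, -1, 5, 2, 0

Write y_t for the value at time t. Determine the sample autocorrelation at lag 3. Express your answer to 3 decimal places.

Mean ȳ = (3 − 2 + 1 − 4 + 2 + 2 − 1 + 5 + 2 + 0)/10 = 0.8000
Σ(y_t−ȳ)(y_{t+3}−ȳ) = (-10.5600) + (-3.3600) + (0.2400) + (8.6400) + (5.0400) + (1.4400) + (1.4400) = 2.8800
Denominator Σ(y_t−ȳ)² = 61.6000
r_3 = 2.8800 / 61.6000 = 0.047

0.047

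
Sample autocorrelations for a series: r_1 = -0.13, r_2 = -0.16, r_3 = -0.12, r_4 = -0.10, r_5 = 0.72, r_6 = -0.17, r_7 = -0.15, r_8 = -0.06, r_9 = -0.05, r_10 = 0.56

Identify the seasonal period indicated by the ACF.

5

The largest autocorrelation is r_5 = 0.72, with a weaker echo at lag 10 (0.56); the remaining lags stay at or below -0.05.
The dominant spike at lag 5 indicates a seasonal period of 5.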